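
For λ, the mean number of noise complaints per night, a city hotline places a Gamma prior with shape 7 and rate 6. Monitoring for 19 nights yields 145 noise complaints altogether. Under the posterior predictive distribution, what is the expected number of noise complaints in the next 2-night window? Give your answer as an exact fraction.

304/25

Total count 145 over total exposure 19 nights.
Conjugate update: add total count to the shape and total exposure to the rate, giving Gamma(152, 25).
Predictive mean over a 2-night window = T·E[λ|data] = 2·152/25 = 304/25.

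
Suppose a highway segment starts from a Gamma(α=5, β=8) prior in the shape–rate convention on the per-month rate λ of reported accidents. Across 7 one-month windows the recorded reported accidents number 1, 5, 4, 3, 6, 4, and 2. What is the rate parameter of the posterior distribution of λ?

15

Total count: 1 + 5 + 4 + 3 + 6 + 4 + 2 = 25.
Total exposure: 7 months.
Posterior: α' = 5 + 25 = 30, β' = 8 + 7 = 15.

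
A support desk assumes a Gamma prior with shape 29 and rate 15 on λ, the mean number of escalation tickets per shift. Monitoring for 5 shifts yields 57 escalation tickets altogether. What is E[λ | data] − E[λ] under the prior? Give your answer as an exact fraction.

71/30

Total count 57 over total exposure 5 shifts.
By Gamma–Poisson conjugacy, the posterior is Gamma(α + Σx, β + Σt) = Gamma(29 + 57, 15 + 5) = Gamma(86, 20).
Posterior mean = 86/20 = 43/10; prior mean = 29/15 = 29/15. Difference = 43/10 − 29/15 = 71/30.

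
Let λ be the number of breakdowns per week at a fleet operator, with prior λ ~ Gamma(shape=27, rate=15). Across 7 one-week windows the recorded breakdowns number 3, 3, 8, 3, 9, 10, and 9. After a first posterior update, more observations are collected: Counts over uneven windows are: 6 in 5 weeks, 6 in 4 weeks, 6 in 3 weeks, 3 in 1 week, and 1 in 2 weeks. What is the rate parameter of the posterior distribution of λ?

37

Total count: 3 + 3 + 8 + 3 + 9 + 10 + 9 = 45.
Total exposure: 7 weeks.
After the first batch: Gamma(27 + 45, 15 + 7) = Gamma(72, 22).
Total count: 6 + 6 + 6 + 3 + 1 = 22.
Total exposure: 5 + 4 + 3 + 1 + 2 = 15 weeks.
After the second batch: Gamma(72 + 22, 22 + 15) = Gamma(94, 37).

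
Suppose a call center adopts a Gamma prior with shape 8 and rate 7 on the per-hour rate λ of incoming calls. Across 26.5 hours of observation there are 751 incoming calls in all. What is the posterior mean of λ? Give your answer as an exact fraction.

1518/67

Total count 751 over total exposure 26.5 hours.
Conjugate update: add total count to the shape and total exposure to the rate, giving Gamma(759, 67/2).
Posterior mean = α'/β' = 759/(67/2) = 1518/67.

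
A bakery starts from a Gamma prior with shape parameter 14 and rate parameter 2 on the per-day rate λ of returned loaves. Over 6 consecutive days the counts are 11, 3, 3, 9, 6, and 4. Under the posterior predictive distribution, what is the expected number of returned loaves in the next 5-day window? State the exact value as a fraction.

125/4

Total count: 11 + 3 + 3 + 9 + 6 + 4 = 36.
Total exposure: 6 days.
Posterior: α' = 14 + 36 = 50, β' = 2 + 6 = 8.
Predictive mean over a 5-day window = T·E[λ|data] = 5·50/8 = 125/4.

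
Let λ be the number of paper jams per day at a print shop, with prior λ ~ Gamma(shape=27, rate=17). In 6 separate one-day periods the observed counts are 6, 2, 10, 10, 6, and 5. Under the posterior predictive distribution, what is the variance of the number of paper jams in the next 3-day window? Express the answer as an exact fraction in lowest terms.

5148/529

Total count: 6 + 2 + 10 + 10 + 6 + 5 = 39.
Total exposure: 6 days.
By Gamma–Poisson conjugacy, the posterior is Gamma(α + Σx, β + Σt) = Gamma(27 + 39, 17 + 6) = Gamma(66, 23).
The posterior predictive for a window of length T is Negative Binomial with variance T·α'·(β'+T)/β'² = 3·66·26/529 = 5148/529.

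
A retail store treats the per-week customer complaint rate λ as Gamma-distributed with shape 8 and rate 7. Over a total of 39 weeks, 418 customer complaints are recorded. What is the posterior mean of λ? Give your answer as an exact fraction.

Total count 418 over total exposure 39 weeks.
By Gamma–Poisson conjugacy, the posterior is Gamma(α + Σx, β + Σt) = Gamma(8 + 418, 7 + 39) = Gamma(426, 46).
Posterior mean = α'/β' = 426/46 = 213/23.

213/23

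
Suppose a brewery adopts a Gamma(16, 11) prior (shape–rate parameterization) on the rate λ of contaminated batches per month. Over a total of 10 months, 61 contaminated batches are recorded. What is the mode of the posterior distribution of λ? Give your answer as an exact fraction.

Total count 61 over total exposure 10 months.
By Gamma–Poisson conjugacy, the posterior is Gamma(α + Σx, β + Σt) = Gamma(16 + 61, 11 + 10) = Gamma(77, 21).
Posterior mode = (α'−1)/β' = 76/21.

76/21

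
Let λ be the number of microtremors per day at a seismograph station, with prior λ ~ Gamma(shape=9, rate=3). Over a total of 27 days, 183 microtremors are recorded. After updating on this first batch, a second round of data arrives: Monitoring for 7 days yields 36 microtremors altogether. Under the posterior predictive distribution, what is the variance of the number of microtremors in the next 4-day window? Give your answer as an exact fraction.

37392/1369

Total count 183 over total exposure 27 days.
After the first batch: Gamma(9 + 183, 3 + 27) = Gamma(192, 30).
Total count 36 over total exposure 7 days.
After the second batch: Gamma(192 + 36, 30 + 7) = Gamma(228, 37).
The posterior predictive for a window of length T is Negative Binomial with variance T·α'·(β'+T)/β'² = 4·228·41/1369 = 37392/1369.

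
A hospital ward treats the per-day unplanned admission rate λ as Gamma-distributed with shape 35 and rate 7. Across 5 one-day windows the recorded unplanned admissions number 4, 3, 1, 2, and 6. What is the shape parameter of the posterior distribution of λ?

51

Total count: 4 + 3 + 1 + 2 + 6 = 16.
Total exposure: 5 days.
By Gamma–Poisson conjugacy, the posterior is Gamma(α + Σx, β + Σt) = Gamma(35 + 16, 7 + 5) = Gamma(51, 12).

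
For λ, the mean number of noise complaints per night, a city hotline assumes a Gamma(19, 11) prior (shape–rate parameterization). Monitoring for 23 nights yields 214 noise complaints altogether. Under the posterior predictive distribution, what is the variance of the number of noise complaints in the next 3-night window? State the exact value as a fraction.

25863/1156

Total count 214 over total exposure 23 nights.
Posterior: α' = 19 + 214 = 233, β' = 11 + 23 = 34.
The posterior predictive for a window of length T is Negative Binomial with variance T·α'·(β'+T)/β'² = 3·233·37/1156 = 25863/1156.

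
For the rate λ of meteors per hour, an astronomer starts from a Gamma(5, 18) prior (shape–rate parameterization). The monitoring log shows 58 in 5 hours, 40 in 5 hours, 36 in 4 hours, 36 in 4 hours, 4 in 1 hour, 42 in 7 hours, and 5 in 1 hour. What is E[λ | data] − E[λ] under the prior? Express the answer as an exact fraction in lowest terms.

427/90

Total count: 58 + 40 + 36 + 36 + 4 + 42 + 5 = 221.
Total exposure: 5 + 5 + 4 + 4 + 1 + 7 + 1 = 27 hours.
Gamma(α, β) with Poisson data over total exposure Σt gives posterior Gamma(α+Σx, β+Σt) = Gamma(226, 45).
Posterior mean = 226/45 = 226/45; prior mean = 5/18 = 5/18. Difference = 226/45 − 5/18 = 427/90.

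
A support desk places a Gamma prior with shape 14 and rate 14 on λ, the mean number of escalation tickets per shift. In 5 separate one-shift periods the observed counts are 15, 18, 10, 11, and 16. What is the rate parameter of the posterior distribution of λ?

19

Total count: 15 + 18 + 10 + 11 + 16 = 70.
Total exposure: 5 shifts.
By Gamma–Poisson conjugacy, the posterior is Gamma(α + Σx, β + Σt) = Gamma(14 + 70, 14 + 5) = Gamma(84, 19).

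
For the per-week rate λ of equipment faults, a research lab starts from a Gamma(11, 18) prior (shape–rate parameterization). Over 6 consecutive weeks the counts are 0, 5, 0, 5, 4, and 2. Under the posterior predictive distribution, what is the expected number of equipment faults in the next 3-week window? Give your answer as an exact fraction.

27/8

Total count: 0 + 5 + 0 + 5 + 4 + 2 = 16.
Total exposure: 6 weeks.
By Gamma–Poisson conjugacy, the posterior is Gamma(α + Σx, β + Σt) = Gamma(11 + 16, 18 + 6) = Gamma(27, 24).
Predictive mean over a 3-week window = T·E[λ|data] = 3·27/24 = 27/8.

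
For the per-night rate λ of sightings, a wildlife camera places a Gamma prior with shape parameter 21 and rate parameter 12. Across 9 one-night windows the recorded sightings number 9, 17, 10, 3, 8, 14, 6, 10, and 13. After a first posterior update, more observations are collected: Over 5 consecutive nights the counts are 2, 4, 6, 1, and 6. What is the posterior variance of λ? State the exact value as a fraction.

Total count: 9 + 17 + 10 + 3 + 8 + 14 + 6 + 10 + 13 = 90.
Total exposure: 9 nights.
After the first batch: Gamma(21 + 90, 12 + 9) = Gamma(111, 21).
Total count: 2 + 4 + 6 + 1 + 6 = 19.
Total exposure: 5 nights.
After the second batch: Gamma(111 + 19, 21 + 5) = Gamma(130, 26).
Posterior variance = α'/β'² = 130/676 = 5/26.

5/26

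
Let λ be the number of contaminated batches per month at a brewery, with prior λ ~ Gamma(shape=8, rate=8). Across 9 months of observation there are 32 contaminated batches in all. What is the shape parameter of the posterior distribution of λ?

Total count 32 over total exposure 9 months.
The Gamma prior is conjugate for the Poisson rate, so λ | data ~ Gamma(8+32, 8+9) = Gamma(40, 17).

40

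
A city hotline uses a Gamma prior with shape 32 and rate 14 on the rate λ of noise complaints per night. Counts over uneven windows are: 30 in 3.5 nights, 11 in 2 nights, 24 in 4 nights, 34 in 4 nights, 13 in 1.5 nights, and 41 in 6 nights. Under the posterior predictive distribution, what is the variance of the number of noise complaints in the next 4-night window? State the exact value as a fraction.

Total count: 30 + 11 + 24 + 34 + 13 + 41 = 153.
Total exposure: 3.5 + 2 + 4 + 4 + 1.5 + 6 = 21 nights.
Posterior: α' = 32 + 153 = 185, β' = 14 + 21 = 35.
The posterior predictive for a window of length T is Negative Binomial with variance T·α'·(β'+T)/β'² = 4·185·39/1225 = 5772/245.

5772/245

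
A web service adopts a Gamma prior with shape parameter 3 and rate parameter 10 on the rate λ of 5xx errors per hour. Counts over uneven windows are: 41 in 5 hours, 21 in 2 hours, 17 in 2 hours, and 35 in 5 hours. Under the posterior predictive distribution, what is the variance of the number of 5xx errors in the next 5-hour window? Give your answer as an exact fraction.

1885/64

Total count: 41 + 21 + 17 + 35 = 114.
Total exposure: 5 + 2 + 2 + 5 = 14 hours.
Conjugate update: add total count to the shape and total exposure to the rate, giving Gamma(117, 24).
The posterior predictive for a window of length T is Negative Binomial with variance T·α'·(β'+T)/β'² = 5·117·29/576 = 1885/64.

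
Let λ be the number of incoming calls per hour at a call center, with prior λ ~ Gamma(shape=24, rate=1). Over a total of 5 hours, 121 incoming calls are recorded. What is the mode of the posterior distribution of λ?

24

Total count 121 over total exposure 5 hours.
Posterior: α' = 24 + 121 = 145, β' = 1 + 5 = 6.
Posterior mode = (α'−1)/β' = 144/6 = 24.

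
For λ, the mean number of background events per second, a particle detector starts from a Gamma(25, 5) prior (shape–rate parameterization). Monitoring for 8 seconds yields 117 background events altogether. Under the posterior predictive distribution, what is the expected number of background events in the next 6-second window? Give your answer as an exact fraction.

Total count 117 over total exposure 8 seconds.
Posterior: α' = 25 + 117 = 142, β' = 5 + 8 = 13.
Predictive mean over a 6-second window = T·E[λ|data] = 6·142/13 = 852/13.

852/13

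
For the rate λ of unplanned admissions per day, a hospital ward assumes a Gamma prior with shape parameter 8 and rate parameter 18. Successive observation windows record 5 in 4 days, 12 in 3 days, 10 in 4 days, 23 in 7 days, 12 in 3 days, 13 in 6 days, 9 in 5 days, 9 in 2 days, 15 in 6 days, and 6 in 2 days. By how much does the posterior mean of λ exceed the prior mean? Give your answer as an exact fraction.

Total count: 5 + 12 + 10 + 23 + 12 + 13 + 9 + 9 + 15 + 6 = 114.
Total exposure: 4 + 3 + 4 + 7 + 3 + 6 + 5 + 2 + 6 + 2 = 42 days.
Posterior: α' = 8 + 114 = 122, β' = 18 + 42 = 60.
Posterior mean = 122/60 = 61/30; prior mean = 8/18 = 4/9. Difference = 61/30 − 4/9 = 143/90.

143/90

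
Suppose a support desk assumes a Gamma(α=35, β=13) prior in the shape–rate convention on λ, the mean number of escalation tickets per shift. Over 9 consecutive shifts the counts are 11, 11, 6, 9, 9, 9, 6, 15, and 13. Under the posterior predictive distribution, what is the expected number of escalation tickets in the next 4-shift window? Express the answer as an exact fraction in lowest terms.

Total count: 11 + 11 + 6 + 9 + 9 + 9 + 6 + 15 + 13 = 89.
Total exposure: 9 shifts.
By Gamma–Poisson conjugacy, the posterior is Gamma(α + Σx, β + Σt) = Gamma(35 + 89, 13 + 9) = Gamma(124, 22).
Predictive mean over a 4-shift window = T·E[λ|data] = 4·124/22 = 248/11.

248/11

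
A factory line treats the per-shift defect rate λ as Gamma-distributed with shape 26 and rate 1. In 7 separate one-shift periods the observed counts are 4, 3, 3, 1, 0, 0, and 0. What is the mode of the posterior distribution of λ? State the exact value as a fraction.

9/2

Total count: 4 + 3 + 3 + 1 + 0 + 0 + 0 = 11.
Total exposure: 7 shifts.
Conjugate update: add total count to the shape and total exposure to the rate, giving Gamma(37, 8).
Posterior mode = (α'−1)/β' = 36/8 = 9/2.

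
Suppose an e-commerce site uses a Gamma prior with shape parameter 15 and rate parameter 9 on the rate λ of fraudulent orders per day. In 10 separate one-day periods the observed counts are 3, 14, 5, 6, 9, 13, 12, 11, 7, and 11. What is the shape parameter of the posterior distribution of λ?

106

Total count: 3 + 14 + 5 + 6 + 9 + 13 + 12 + 11 + 7 + 11 = 91.
Total exposure: 10 days.
By Gamma–Poisson conjugacy, the posterior is Gamma(α + Σx, β + Σt) = Gamma(15 + 91, 9 + 10) = Gamma(106, 19).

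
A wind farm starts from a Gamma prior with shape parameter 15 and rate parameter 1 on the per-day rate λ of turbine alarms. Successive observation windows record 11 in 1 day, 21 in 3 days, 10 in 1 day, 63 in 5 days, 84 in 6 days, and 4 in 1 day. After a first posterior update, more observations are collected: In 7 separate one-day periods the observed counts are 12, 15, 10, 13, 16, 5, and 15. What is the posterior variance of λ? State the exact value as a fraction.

Total count: 11 + 21 + 10 + 63 + 84 + 4 = 193.
Total exposure: 1 + 3 + 1 + 5 + 6 + 1 = 17 days.
After the first batch: Gamma(15 + 193, 1 + 17) = Gamma(208, 18).
Total count: 12 + 15 + 10 + 13 + 16 + 5 + 15 = 86.
Total exposure: 7 days.
After the second batch: Gamma(208 + 86, 18 + 7) = Gamma(294, 25).
Posterior variance = α'/β'² = 294/625.

294/625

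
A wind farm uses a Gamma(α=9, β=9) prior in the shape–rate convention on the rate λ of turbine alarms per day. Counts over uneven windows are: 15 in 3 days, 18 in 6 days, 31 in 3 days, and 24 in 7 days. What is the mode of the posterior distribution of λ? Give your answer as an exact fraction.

Total count: 15 + 18 + 31 + 24 = 88.
Total exposure: 3 + 6 + 3 + 7 = 19 days.
Gamma(α, β) with Poisson data over total exposure Σt gives posterior Gamma(α+Σx, β+Σt) = Gamma(97, 28).
Posterior mode = (α'−1)/β' = 96/28 = 24/7.

24/7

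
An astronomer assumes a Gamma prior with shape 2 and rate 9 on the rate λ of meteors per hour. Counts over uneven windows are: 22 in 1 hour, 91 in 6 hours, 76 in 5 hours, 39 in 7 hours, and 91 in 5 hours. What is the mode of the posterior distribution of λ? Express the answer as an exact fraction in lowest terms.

320/33

Total count: 22 + 91 + 76 + 39 + 91 = 319.
Total exposure: 1 + 6 + 5 + 7 + 5 = 24 hours.
Gamma(α, β) with Poisson data over total exposure Σt gives posterior Gamma(α+Σx, β+Σt) = Gamma(321, 33).
Posterior mode = (α'−1)/β' = 320/33.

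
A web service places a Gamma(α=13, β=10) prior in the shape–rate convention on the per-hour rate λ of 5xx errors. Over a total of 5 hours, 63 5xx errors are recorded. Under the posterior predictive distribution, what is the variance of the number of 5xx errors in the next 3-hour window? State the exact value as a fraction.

Total count 63 over total exposure 5 hours.
Gamma(α, β) with Poisson data over total exposure Σt gives posterior Gamma(α+Σx, β+Σt) = Gamma(76, 15).
The posterior predictive for a window of length T is Negative Binomial with variance T·α'·(β'+T)/β'² = 3·76·18/225 = 456/25.

456/25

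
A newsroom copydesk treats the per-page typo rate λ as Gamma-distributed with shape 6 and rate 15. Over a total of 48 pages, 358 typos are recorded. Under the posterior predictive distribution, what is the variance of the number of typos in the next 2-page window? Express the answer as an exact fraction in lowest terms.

Total count 358 over total exposure 48 pages.
Gamma(α, β) with Poisson data over total exposure Σt gives posterior Gamma(α+Σx, β+Σt) = Gamma(364, 63).
The posterior predictive for a window of length T is Negative Binomial with variance T·α'·(β'+T)/β'² = 2·364·65/3969 = 6760/567.

6760/567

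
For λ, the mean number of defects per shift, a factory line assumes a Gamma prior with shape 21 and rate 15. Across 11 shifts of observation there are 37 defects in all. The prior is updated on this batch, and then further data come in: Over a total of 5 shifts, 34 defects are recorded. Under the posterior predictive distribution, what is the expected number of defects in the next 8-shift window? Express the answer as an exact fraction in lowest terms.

736/31

Total count 37 over total exposure 11 shifts.
After the first batch: Gamma(21 + 37, 15 + 11) = Gamma(58, 26).
Total count 34 over total exposure 5 shifts.
After the second batch: Gamma(58 + 34, 26 + 5) = Gamma(92, 31).
Predictive mean over an 8-shift window = T·E[λ|data] = 8·92/31 = 736/31.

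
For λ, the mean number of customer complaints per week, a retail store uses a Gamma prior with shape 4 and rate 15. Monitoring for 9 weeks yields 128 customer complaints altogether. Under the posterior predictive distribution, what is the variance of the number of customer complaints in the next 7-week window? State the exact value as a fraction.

Total count 128 over total exposure 9 weeks.
Conjugate update: add total count to the shape and total exposure to the rate, giving Gamma(132, 24).
The posterior predictive for a window of length T is Negative Binomial with variance T·α'·(β'+T)/β'² = 7·132·31/576 = 2387/48.

2387/48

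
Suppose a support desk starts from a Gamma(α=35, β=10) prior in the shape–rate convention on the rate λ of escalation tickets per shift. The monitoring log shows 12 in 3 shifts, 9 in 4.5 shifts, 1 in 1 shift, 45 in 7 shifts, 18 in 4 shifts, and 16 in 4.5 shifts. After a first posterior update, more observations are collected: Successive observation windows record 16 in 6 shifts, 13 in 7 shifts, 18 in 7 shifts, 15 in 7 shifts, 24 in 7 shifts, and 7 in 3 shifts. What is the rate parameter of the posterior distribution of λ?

71

Total count: 12 + 9 + 1 + 45 + 18 + 16 = 101.
Total exposure: 3 + 4.5 + 1 + 7 + 4 + 4.5 = 24 shifts.
After the first batch: Gamma(35 + 101, 10 + 24) = Gamma(136, 34).
Total count: 16 + 13 + 18 + 15 + 24 + 7 = 93.
Total exposure: 6 + 7 + 7 + 7 + 7 + 3 = 37 shifts.
After the second batch: Gamma(136 + 93, 34 + 37) = Gamma(229, 71).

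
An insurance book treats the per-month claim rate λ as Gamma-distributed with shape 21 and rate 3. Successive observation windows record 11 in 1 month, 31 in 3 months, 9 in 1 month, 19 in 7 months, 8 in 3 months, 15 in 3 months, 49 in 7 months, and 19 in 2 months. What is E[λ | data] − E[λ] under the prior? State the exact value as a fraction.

Total count: 11 + 31 + 9 + 19 + 8 + 15 + 49 + 19 = 161.
Total exposure: 1 + 3 + 1 + 7 + 3 + 3 + 7 + 2 = 27 months.
Gamma(α, β) with Poisson data over total exposure Σt gives posterior Gamma(α+Σx, β+Σt) = Gamma(182, 30).
Posterior mean = 182/30 = 91/15; prior mean = 21/3 = 7. Difference = 91/15 − 7 = -14/15.

-14/15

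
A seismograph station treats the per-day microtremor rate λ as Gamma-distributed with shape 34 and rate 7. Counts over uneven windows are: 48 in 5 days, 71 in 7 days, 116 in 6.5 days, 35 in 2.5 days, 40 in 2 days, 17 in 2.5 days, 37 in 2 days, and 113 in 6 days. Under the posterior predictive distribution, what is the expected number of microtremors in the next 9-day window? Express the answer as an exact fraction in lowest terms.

Total count: 48 + 71 + 116 + 35 + 40 + 17 + 37 + 113 = 477.
Total exposure: 5 + 7 + 6.5 + 2.5 + 2 + 2.5 + 2 + 6 = 33.5 days.
Conjugate update: add total count to the shape and total exposure to the rate, giving Gamma(511, 81/2).
Predictive mean over a 9-day window = T·E[λ|data] = 9·511/(81/2) = 1022/9.

1022/9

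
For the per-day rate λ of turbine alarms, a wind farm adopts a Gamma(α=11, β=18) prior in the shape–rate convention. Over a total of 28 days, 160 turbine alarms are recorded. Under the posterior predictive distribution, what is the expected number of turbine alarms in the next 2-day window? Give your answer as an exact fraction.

171/23

Total count 160 over total exposure 28 days.
Conjugate update: add total count to the shape and total exposure to the rate, giving Gamma(171, 46).
Predictive mean over a 2-day window = T·E[λ|data] = 2·171/46 = 171/23.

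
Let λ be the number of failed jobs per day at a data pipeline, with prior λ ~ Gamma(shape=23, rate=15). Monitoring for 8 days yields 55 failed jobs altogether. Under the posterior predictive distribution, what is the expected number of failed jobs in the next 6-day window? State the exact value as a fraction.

468/23

Total count 55 over total exposure 8 days.
Gamma(α, β) with Poisson data over total exposure Σt gives posterior Gamma(α+Σx, β+Σt) = Gamma(78, 23).
Predictive mean over a 6-day window = T·E[λ|data] = 6·78/23 = 468/23.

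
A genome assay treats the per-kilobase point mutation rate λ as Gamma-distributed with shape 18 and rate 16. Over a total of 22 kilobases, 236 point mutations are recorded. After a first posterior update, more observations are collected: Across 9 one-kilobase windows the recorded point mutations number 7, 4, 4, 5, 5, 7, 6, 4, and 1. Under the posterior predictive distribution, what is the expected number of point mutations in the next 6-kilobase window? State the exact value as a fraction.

Total count 236 over total exposure 22 kilobases.
After the first batch: Gamma(18 + 236, 16 + 22) = Gamma(254, 38).
Total count: 7 + 4 + 4 + 5 + 5 + 7 + 6 + 4 + 1 = 43.
Total exposure: 9 kilobases.
After the second batch: Gamma(254 + 43, 38 + 9) = Gamma(297, 47).
Predictive mean over a 6-kilobase window = T·E[λ|data] = 6·297/47 = 1782/47.

1782/47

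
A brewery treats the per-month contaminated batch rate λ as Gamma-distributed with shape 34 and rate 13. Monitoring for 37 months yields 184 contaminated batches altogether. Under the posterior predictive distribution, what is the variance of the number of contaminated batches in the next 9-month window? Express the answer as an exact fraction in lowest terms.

Total count 184 over total exposure 37 months.
Conjugate update: add total count to the shape and total exposure to the rate, giving Gamma(218, 50).
The posterior predictive for a window of length T is Negative Binomial with variance T·α'·(β'+T)/β'² = 9·218·59/2500 = 57879/1250.

57879/1250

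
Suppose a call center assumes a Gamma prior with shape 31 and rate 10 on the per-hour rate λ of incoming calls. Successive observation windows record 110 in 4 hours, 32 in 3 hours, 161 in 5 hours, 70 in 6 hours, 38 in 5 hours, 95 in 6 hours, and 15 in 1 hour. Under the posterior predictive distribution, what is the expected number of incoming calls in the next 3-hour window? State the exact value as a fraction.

207/5

Total count: 110 + 32 + 161 + 70 + 38 + 95 + 15 = 521.
Total exposure: 4 + 3 + 5 + 6 + 5 + 6 + 1 = 30 hours.
The Gamma prior is conjugate for the Poisson rate, so λ | data ~ Gamma(31+521, 10+30) = Gamma(552, 40).
Predictive mean over a 3-hour window = T·E[λ|data] = 3·552/40 = 207/5.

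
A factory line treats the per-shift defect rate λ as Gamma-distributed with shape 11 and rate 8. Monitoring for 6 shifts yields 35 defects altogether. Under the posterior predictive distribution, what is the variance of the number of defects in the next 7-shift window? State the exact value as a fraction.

69/2

Total count 35 over total exposure 6 shifts.
Gamma(α, β) with Poisson data over total exposure Σt gives posterior Gamma(α+Σx, β+Σt) = Gamma(46, 14).
The posterior predictive for a window of length T is Negative Binomial with variance T·α'·(β'+T)/β'² = 7·46·21/196 = 69/2.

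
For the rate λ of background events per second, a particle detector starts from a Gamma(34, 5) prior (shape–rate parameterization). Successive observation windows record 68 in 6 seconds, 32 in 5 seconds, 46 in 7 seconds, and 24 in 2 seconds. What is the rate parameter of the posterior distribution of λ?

25

Total count: 68 + 32 + 46 + 24 = 170.
Total exposure: 6 + 5 + 7 + 2 = 20 seconds.
The Gamma prior is conjugate for the Poisson rate, so λ | data ~ Gamma(34+170, 5+20) = Gamma(204, 25).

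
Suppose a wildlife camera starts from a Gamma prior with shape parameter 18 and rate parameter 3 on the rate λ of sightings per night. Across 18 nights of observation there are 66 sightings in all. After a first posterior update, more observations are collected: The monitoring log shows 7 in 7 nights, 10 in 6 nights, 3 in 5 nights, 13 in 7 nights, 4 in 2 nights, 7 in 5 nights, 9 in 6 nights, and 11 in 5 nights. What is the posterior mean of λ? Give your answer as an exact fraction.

37/16

Total count 66 over total exposure 18 nights.
After the first batch: Gamma(18 + 66, 3 + 18) = Gamma(84, 21).
Total count: 7 + 10 + 3 + 13 + 4 + 7 + 9 + 11 = 64.
Total exposure: 7 + 6 + 5 + 7 + 2 + 5 + 6 + 5 = 43 nights.
After the second batch: Gamma(84 + 64, 21 + 43) = Gamma(148, 64).
Posterior mean = α'/β' = 148/64 = 37/16.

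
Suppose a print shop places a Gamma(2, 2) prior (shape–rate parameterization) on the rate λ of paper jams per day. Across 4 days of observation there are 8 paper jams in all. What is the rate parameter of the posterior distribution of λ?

Total count 8 over total exposure 4 days.
The Gamma prior is conjugate for the Poisson rate, so λ | data ~ Gamma(2+8, 2+4) = Gamma(10, 6).

6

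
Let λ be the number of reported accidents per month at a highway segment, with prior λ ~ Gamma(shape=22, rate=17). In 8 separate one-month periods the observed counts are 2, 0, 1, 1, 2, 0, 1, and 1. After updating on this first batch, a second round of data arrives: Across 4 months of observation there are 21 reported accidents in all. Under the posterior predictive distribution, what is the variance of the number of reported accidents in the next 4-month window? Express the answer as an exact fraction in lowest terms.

6732/841

Total count: 2 + 0 + 1 + 1 + 2 + 0 + 1 + 1 = 8.
Total exposure: 8 months.
After the first batch: Gamma(22 + 8, 17 + 8) = Gamma(30, 25).
Total count 21 over total exposure 4 months.
After the second batch: Gamma(30 + 21, 25 + 4) = Gamma(51, 29).
The posterior predictive for a window of length T is Negative Binomial with variance T·α'·(β'+T)/β'² = 4·51·33/841 = 6732/841.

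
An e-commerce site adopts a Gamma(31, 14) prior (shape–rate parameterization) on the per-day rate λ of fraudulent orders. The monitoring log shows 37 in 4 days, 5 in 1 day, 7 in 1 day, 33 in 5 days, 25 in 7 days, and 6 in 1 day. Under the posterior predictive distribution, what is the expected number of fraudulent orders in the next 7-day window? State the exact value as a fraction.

Total count: 37 + 5 + 7 + 33 + 25 + 6 = 113.
Total exposure: 4 + 1 + 1 + 5 + 7 + 1 = 19 days.
Gamma(α, β) with Poisson data over total exposure Σt gives posterior Gamma(α+Σx, β+Σt) = Gamma(144, 33).
Predictive mean over a 7-day window = T·E[λ|data] = 7·144/33 = 336/11.

336/11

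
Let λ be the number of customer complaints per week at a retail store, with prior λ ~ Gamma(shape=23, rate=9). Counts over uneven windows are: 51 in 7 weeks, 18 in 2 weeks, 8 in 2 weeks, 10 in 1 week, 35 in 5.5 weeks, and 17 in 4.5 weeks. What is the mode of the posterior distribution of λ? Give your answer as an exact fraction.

Total count: 51 + 18 + 8 + 10 + 35 + 17 = 139.
Total exposure: 7 + 2 + 2 + 1 + 5.5 + 4.5 = 22 weeks.
Conjugate update: add total count to the shape and total exposure to the rate, giving Gamma(162, 31).
Posterior mode = (α'−1)/β' = 161/31.

161/31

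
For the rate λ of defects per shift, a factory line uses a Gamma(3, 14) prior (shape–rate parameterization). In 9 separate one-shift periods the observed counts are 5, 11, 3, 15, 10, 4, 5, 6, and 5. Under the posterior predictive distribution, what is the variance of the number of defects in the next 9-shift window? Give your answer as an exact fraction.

19296/529

Total count: 5 + 11 + 3 + 15 + 10 + 4 + 5 + 6 + 5 = 64.
Total exposure: 9 shifts.
Conjugate update: add total count to the shape and total exposure to the rate, giving Gamma(67, 23).
The posterior predictive for a window of length T is Negative Binomial with variance T·α'·(β'+T)/β'² = 9·67·32/529 = 19296/529.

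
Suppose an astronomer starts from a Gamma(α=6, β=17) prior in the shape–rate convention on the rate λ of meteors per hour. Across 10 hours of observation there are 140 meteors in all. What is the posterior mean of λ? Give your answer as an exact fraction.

Total count 140 over total exposure 10 hours.
Posterior: α' = 6 + 140 = 146, β' = 17 + 10 = 27.
Posterior mean = α'/β' = 146/27.

146/27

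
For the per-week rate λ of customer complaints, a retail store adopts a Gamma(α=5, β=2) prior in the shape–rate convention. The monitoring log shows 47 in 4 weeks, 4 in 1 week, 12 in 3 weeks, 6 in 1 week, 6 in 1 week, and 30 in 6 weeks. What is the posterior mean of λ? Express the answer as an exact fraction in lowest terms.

55/9

Total count: 47 + 4 + 12 + 6 + 6 + 30 = 105.
Total exposure: 4 + 1 + 3 + 1 + 1 + 6 = 16 weeks.
The Gamma prior is conjugate for the Poisson rate, so λ | data ~ Gamma(5+105, 2+16) = Gamma(110, 18).
Posterior mean = α'/β' = 110/18 = 55/9.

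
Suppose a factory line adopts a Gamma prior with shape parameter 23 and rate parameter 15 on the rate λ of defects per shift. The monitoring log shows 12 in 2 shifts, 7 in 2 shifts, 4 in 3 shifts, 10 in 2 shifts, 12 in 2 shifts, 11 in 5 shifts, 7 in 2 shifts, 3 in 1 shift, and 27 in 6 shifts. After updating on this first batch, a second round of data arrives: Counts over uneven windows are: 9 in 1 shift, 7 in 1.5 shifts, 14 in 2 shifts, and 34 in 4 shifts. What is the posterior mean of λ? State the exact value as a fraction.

Total count: 12 + 7 + 4 + 10 + 12 + 11 + 7 + 3 + 27 = 93.
Total exposure: 2 + 2 + 3 + 2 + 2 + 5 + 2 + 1 + 6 = 25 shifts.
After the first batch: Gamma(23 + 93, 15 + 25) = Gamma(116, 40).
Total count: 9 + 7 + 14 + 34 = 64.
Total exposure: 1 + 1.5 + 2 + 4 = 8.5 shifts.
After the second batch: Gamma(116 + 64, 40 + 8.5) = Gamma(180, 97/2).
Posterior mean = α'/β' = 180/(97/2) = 360/97.

360/97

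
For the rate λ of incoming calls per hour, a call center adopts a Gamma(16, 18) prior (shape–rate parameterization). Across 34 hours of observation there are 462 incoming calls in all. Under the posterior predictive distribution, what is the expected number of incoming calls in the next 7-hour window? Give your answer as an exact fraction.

1673/26

Total count 462 over total exposure 34 hours.
Posterior: α' = 16 + 462 = 478, β' = 18 + 34 = 52.
Predictive mean over a 7-hour window = T·E[λ|data] = 7·478/52 = 1673/26.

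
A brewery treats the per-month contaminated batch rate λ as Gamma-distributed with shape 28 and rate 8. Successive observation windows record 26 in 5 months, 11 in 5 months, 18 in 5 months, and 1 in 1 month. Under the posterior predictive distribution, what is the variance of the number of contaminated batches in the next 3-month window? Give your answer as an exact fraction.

Total count: 26 + 11 + 18 + 1 = 56.
Total exposure: 5 + 5 + 5 + 1 = 16 months.
Gamma(α, β) with Poisson data over total exposure Σt gives posterior Gamma(α+Σx, β+Σt) = Gamma(84, 24).
The posterior predictive for a window of length T is Negative Binomial with variance T·α'·(β'+T)/β'² = 3·84·27/576 = 189/16.

189/16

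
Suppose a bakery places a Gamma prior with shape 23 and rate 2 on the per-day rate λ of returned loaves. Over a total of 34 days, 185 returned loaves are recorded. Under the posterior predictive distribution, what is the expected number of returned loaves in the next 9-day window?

Total count 185 over total exposure 34 days.
The Gamma prior is conjugate for the Poisson rate, so λ | data ~ Gamma(23+185, 2+34) = Gamma(208, 36).
Predictive mean over a 9-day window = T·E[λ|data] = 9·208/36 = 52.

52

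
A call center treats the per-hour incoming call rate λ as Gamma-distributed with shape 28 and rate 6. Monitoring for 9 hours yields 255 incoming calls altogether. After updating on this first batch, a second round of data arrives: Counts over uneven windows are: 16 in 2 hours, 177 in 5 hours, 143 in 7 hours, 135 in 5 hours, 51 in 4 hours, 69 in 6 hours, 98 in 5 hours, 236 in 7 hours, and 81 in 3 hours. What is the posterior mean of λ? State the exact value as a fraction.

Total count 255 over total exposure 9 hours.
After the first batch: Gamma(28 + 255, 6 + 9) = Gamma(283, 15).
Total count: 16 + 177 + 143 + 135 + 51 + 69 + 98 + 236 + 81 = 1006.
Total exposure: 2 + 5 + 7 + 5 + 4 + 6 + 5 + 7 + 3 = 44 hours.
After the second batch: Gamma(283 + 1006, 15 + 44) = Gamma(1289, 59).
Posterior mean = α'/β' = 1289/59.

1289/59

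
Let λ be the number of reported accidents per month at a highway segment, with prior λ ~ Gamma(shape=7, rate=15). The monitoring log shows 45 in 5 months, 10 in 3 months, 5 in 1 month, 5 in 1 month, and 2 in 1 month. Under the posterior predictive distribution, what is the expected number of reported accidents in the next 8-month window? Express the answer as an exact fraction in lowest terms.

296/13

Total count: 45 + 10 + 5 + 5 + 2 = 67.
Total exposure: 5 + 3 + 1 + 1 + 1 = 11 months.
Gamma(α, β) with Poisson data over total exposure Σt gives posterior Gamma(α+Σx, β+Σt) = Gamma(74, 26).
Predictive mean over an 8-month window = T·E[λ|data] = 8·74/26 = 296/13.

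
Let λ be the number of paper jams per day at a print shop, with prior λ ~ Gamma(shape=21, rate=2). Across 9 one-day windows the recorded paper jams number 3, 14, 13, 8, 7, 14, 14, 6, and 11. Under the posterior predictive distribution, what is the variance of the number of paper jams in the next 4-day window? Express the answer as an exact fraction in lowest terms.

Total count: 3 + 14 + 13 + 8 + 7 + 14 + 14 + 6 + 11 = 90.
Total exposure: 9 days.
Posterior: α' = 21 + 90 = 111, β' = 2 + 9 = 11.
The posterior predictive for a window of length T is Negative Binomial with variance T·α'·(β'+T)/β'² = 4·111·15/121 = 6660/121.

6660/121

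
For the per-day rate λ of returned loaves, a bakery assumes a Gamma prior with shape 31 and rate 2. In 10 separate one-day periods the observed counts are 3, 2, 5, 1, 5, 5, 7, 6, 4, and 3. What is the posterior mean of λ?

6

Total count: 3 + 2 + 5 + 1 + 5 + 5 + 7 + 6 + 4 + 3 = 41.
Total exposure: 10 days.
Posterior: α' = 31 + 41 = 72, β' = 2 + 10 = 12.
Posterior mean = α'/β' = 72/12 = 6.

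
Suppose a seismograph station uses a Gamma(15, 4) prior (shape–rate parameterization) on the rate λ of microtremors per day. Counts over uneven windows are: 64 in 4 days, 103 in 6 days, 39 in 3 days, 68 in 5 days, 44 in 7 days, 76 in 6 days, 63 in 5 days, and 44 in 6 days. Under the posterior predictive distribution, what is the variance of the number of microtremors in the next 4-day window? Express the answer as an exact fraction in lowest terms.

25800/529

Total count: 64 + 103 + 39 + 68 + 44 + 76 + 63 + 44 = 501.
Total exposure: 4 + 6 + 3 + 5 + 7 + 6 + 5 + 6 = 42 days.
The Gamma prior is conjugate for the Poisson rate, so λ | data ~ Gamma(15+501, 4+42) = Gamma(516, 46).
The posterior predictive for a window of length T is Negative Binomial with variance T·α'·(β'+T)/β'² = 4·516·50/2116 = 25800/529.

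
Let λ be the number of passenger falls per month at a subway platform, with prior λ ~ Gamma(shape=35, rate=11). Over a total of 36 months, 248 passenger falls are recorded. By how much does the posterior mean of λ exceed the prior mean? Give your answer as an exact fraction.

Total count 248 over total exposure 36 months.
Posterior: α' = 35 + 248 = 283, β' = 11 + 36 = 47.
Posterior mean = 283/47 = 283/47; prior mean = 35/11 = 35/11. Difference = 283/47 − 35/11 = 1468/517.

1468/517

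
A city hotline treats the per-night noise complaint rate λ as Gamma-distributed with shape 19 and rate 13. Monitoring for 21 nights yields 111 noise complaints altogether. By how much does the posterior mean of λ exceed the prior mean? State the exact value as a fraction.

Total count 111 over total exposure 21 nights.
Posterior: α' = 19 + 111 = 130, β' = 13 + 21 = 34.
Posterior mean = 130/34 = 65/17; prior mean = 19/13 = 19/13. Difference = 65/17 − 19/13 = 522/221.

522/221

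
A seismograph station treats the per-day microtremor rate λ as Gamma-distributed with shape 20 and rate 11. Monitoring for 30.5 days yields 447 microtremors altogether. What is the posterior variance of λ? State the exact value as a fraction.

Total count 447 over total exposure 30.5 days.
By Gamma–Poisson conjugacy, the posterior is Gamma(α + Σx, β + Σt) = Gamma(20 + 447, 11 + 30.5) = Gamma(467, 83/2).
Posterior variance = α'/β'² = 467/(6889/4) = 1868/6889.

1868/6889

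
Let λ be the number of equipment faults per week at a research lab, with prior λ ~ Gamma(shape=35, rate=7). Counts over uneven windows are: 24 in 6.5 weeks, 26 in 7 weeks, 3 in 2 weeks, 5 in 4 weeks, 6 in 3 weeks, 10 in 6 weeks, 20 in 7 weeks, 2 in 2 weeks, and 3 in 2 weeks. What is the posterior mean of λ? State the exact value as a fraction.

268/93

Total count: 24 + 26 + 3 + 5 + 6 + 10 + 20 + 2 + 3 = 99.
Total exposure: 6.5 + 7 + 2 + 4 + 3 + 6 + 7 + 2 + 2 = 39.5 weeks.
The Gamma prior is conjugate for the Poisson rate, so λ | data ~ Gamma(35+99, 7+39.5) = Gamma(134, 93/2).
Posterior mean = α'/β' = 134/(93/2) = 268/93.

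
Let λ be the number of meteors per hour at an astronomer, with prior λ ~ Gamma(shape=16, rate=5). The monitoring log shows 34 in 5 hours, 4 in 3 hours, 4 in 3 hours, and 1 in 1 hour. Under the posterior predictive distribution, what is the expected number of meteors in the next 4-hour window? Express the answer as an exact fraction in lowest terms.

Total count: 34 + 4 + 4 + 1 = 43.
Total exposure: 5 + 3 + 3 + 1 = 12 hours.
By Gamma–Poisson conjugacy, the posterior is Gamma(α + Σx, β + Σt) = Gamma(16 + 43, 5 + 12) = Gamma(59, 17).
Predictive mean over a 4-hour window = T·E[λ|data] = 4·59/17 = 236/17.

236/17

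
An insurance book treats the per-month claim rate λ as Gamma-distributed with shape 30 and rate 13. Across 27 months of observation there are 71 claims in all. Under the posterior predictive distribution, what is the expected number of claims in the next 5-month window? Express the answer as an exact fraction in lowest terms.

101/8

Total count 71 over total exposure 27 months.
Gamma(α, β) with Poisson data over total exposure Σt gives posterior Gamma(α+Σx, β+Σt) = Gamma(101, 40).
Predictive mean over a 5-month window = T·E[λ|data] = 5·101/40 = 101/8.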